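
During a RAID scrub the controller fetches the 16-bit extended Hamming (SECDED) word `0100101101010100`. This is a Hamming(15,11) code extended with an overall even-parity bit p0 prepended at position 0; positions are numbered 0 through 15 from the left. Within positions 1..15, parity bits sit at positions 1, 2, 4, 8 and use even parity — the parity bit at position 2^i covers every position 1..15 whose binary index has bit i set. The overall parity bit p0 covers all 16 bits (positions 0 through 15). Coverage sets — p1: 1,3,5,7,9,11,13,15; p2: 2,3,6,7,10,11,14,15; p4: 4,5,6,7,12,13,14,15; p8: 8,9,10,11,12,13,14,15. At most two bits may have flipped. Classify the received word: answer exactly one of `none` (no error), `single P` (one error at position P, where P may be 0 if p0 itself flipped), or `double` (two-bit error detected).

single 11

s1: b1⊕b3⊕b5⊕b7⊕b9⊕b11⊕b13⊕b15 = 1⊕0⊕0⊕1⊕1⊕1⊕1⊕0 = 1
s2: b2⊕b3⊕b6⊕b7⊕b10⊕b11⊕b14⊕b15 = 0⊕0⊕1⊕1⊕0⊕1⊕0⊕0 = 1
s4: b4⊕b5⊕b6⊕b7⊕b12⊕b13⊕b14⊕b15 = 1⊕0⊕1⊕1⊕0⊕1⊕0⊕0 = 0
s8: b8⊕b9⊕b10⊕b11⊕b12⊕b13⊕b14⊕b15 = 0⊕1⊕0⊕1⊕0⊕1⊕0⊕0 = 1
Syndrome (s8...s1) = 1011 → position 11.
Overall parity (XOR of all 16 bits, including p0): 0⊕1⊕0⊕0⊕1⊕0⊕1⊕1⊕0⊕1⊕0⊕1⊕0⊕1⊕0⊕0 = 1
Overall=1, syndrome position=11 → single-bit error at position 11.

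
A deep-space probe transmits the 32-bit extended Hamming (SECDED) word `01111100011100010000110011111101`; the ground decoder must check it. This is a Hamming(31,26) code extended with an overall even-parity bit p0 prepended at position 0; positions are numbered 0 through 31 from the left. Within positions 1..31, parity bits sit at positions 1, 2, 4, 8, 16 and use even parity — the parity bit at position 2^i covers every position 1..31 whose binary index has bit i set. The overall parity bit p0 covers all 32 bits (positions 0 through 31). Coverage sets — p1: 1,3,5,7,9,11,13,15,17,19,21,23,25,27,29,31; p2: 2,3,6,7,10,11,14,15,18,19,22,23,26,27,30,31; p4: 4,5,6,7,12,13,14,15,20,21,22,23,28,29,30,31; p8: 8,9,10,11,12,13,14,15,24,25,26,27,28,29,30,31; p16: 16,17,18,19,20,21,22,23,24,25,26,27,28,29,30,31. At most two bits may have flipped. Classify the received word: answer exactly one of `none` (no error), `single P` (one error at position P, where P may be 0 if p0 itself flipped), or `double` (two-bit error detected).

s1: b1⊕b3⊕b5⊕b7⊕b9⊕b11⊕b13⊕b15⊕b17⊕b19⊕b21⊕b23⊕b25⊕b27⊕b29⊕b31 = 1⊕1⊕1⊕0⊕1⊕1⊕0⊕1⊕0⊕0⊕1⊕0⊕1⊕1⊕1⊕1 = 1
s2: b2⊕b3⊕b6⊕b7⊕b10⊕b11⊕b14⊕b15⊕b18⊕b19⊕b22⊕b23⊕b26⊕b27⊕b30⊕b31 = 1⊕1⊕0⊕0⊕1⊕1⊕0⊕1⊕0⊕0⊕0⊕0⊕1⊕1⊕0⊕1 = 0
s4: b4⊕b5⊕b6⊕b7⊕b12⊕b13⊕b14⊕b15⊕b20⊕b21⊕b22⊕b23⊕b28⊕b29⊕b30⊕b31 = 1⊕1⊕0⊕0⊕0⊕0⊕0⊕1⊕1⊕1⊕0⊕0⊕1⊕1⊕0⊕1 = 0
s8: b8⊕b9⊕b10⊕b11⊕b12⊕b13⊕b14⊕b15⊕b24⊕b25⊕b26⊕b27⊕b28⊕b29⊕b30⊕b31 = 0⊕1⊕1⊕1⊕0⊕0⊕0⊕1⊕1⊕1⊕1⊕1⊕1⊕1⊕0⊕1 = 1
s16: b16⊕b17⊕b18⊕b19⊕b20⊕b21⊕b22⊕b23⊕b24⊕b25⊕b26⊕b27⊕b28⊕b29⊕b30⊕b31 = 0⊕0⊕0⊕0⊕1⊕1⊕0⊕0⊕1⊕1⊕1⊕1⊕1⊕1⊕0⊕1 = 1
Syndrome (s16...s1) = 11001 → position 25.
Overall parity (XOR of all 32 bits, including p0): 0⊕1⊕1⊕1⊕1⊕1⊕0⊕0⊕0⊕1⊕1⊕1⊕0⊕0⊕0⊕1⊕0⊕0⊕0⊕0⊕1⊕1⊕0⊕0⊕1⊕1⊕1⊕1⊕1⊕1⊕0⊕1 = 0
Overall=0, syndrome position=25 → double-bit error detected (uncorrectable).

double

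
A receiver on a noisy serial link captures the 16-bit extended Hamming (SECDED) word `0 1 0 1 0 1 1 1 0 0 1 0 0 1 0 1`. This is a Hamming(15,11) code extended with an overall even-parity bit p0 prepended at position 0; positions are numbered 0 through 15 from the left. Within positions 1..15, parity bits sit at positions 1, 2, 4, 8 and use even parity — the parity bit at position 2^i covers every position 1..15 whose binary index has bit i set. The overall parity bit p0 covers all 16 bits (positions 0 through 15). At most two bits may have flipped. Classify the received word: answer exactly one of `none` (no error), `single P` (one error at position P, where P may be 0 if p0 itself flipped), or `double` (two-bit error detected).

s1: b1⊕b3⊕b5⊕b7⊕b9⊕b11⊕b13⊕b15 = 1⊕1⊕1⊕1⊕0⊕0⊕1⊕1 = 0
s2: b2⊕b3⊕b6⊕b7⊕b10⊕b11⊕b14⊕b15 = 0⊕1⊕1⊕1⊕1⊕0⊕0⊕1 = 1
s4: b4⊕b5⊕b6⊕b7⊕b12⊕b13⊕b14⊕b15 = 0⊕1⊕1⊕1⊕0⊕1⊕0⊕1 = 1
s8: b8⊕b9⊕b10⊕b11⊕b12⊕b13⊕b14⊕b15 = 0⊕0⊕1⊕0⊕0⊕1⊕0⊕1 = 1
Syndrome (s8...s1) = 1110 → position 14.
Overall parity (XOR of all 16 bits, including p0): 0⊕1⊕0⊕1⊕0⊕1⊕1⊕1⊕0⊕0⊕1⊕0⊕0⊕1⊕0⊕1 = 0
Overall=0, syndrome position=14 → double-bit error detected (uncorrectable).

double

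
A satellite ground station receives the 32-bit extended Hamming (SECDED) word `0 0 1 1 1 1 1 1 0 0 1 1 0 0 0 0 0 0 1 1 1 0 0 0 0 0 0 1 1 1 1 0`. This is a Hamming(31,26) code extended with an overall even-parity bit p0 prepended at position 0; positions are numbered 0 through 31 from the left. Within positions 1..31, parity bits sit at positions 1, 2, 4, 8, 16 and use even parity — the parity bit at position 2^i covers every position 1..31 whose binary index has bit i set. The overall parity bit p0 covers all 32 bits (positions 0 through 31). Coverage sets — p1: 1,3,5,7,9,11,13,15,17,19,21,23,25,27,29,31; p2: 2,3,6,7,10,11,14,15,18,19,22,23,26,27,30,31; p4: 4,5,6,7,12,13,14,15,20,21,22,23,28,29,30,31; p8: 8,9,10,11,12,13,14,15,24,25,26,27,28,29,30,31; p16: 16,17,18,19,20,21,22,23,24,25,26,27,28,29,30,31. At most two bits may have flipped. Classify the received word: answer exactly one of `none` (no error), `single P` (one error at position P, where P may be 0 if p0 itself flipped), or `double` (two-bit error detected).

single 17

s1: b1⊕b3⊕b5⊕b7⊕b9⊕b11⊕b13⊕b15⊕b17⊕b19⊕b21⊕b23⊕b25⊕b27⊕b29⊕b31 = 0⊕1⊕1⊕1⊕0⊕1⊕0⊕0⊕0⊕1⊕0⊕0⊕0⊕1⊕1⊕0 = 1
s2: b2⊕b3⊕b6⊕b7⊕b10⊕b11⊕b14⊕b15⊕b18⊕b19⊕b22⊕b23⊕b26⊕b27⊕b30⊕b31 = 1⊕1⊕1⊕1⊕1⊕1⊕0⊕0⊕1⊕1⊕0⊕0⊕0⊕1⊕1⊕0 = 0
s4: b4⊕b5⊕b6⊕b7⊕b12⊕b13⊕b14⊕b15⊕b20⊕b21⊕b22⊕b23⊕b28⊕b29⊕b30⊕b31 = 1⊕1⊕1⊕1⊕0⊕0⊕0⊕0⊕1⊕0⊕0⊕0⊕1⊕1⊕1⊕0 = 0
s8: b8⊕b9⊕b10⊕b11⊕b12⊕b13⊕b14⊕b15⊕b24⊕b25⊕b26⊕b27⊕b28⊕b29⊕b30⊕b31 = 0⊕0⊕1⊕1⊕0⊕0⊕0⊕0⊕0⊕0⊕0⊕1⊕1⊕1⊕1⊕0 = 0
s16: b16⊕b17⊕b18⊕b19⊕b20⊕b21⊕b22⊕b23⊕b24⊕b25⊕b26⊕b27⊕b28⊕b29⊕b30⊕b31 = 0⊕0⊕1⊕1⊕1⊕0⊕0⊕0⊕0⊕0⊕0⊕1⊕1⊕1⊕1⊕0 = 1
Syndrome (s16...s1) = 10001 → position 17.
Overall parity (XOR of all 32 bits, including p0): 0⊕0⊕1⊕1⊕1⊕1⊕1⊕1⊕0⊕0⊕1⊕1⊕0⊕0⊕0⊕0⊕0⊕0⊕1⊕1⊕1⊕0⊕0⊕0⊕0⊕0⊕0⊕1⊕1⊕1⊕1⊕0 = 1
Overall=1, syndrome position=17 → single-bit error at position 17.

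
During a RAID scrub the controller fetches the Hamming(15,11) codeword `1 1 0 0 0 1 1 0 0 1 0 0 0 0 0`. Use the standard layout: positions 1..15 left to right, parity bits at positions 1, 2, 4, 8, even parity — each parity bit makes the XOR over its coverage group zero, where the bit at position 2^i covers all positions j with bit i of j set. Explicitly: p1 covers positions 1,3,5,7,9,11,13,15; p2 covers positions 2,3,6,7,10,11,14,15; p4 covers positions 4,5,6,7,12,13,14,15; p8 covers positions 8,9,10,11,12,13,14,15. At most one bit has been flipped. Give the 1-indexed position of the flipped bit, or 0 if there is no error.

s1: b1⊕b3⊕b5⊕b7⊕b9⊕b11⊕b13⊕b15 = 1⊕0⊕0⊕1⊕0⊕0⊕0⊕0 = 0
s2: b2⊕b3⊕b6⊕b7⊕b10⊕b11⊕b14⊕b15 = 1⊕0⊕1⊕1⊕1⊕0⊕0⊕0 = 0
s4: b4⊕b5⊕b6⊕b7⊕b12⊕b13⊕b14⊕b15 = 0⊕0⊕1⊕1⊕0⊕0⊕0⊕0 = 0
s8: b8⊕b9⊕b10⊕b11⊕b12⊕b13⊕b14⊕b15 = 0⊕0⊕1⊕0⊕0⊕0⊕0⊕0 = 1
Syndrome (s8...s1) = 1000 → position 8.

8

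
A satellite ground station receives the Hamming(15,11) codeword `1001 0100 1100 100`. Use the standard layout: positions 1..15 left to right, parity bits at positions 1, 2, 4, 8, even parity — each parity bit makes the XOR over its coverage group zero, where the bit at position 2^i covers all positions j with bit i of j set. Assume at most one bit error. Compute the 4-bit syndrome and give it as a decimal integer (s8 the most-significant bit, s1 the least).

13

s1: b1⊕b3⊕b5⊕b7⊕b9⊕b11⊕b13⊕b15 = 1⊕0⊕0⊕0⊕1⊕0⊕1⊕0 = 1
s2: b2⊕b3⊕b6⊕b7⊕b10⊕b11⊕b14⊕b15 = 0⊕0⊕1⊕0⊕1⊕0⊕0⊕0 = 0
s4: b4⊕b5⊕b6⊕b7⊕b12⊕b13⊕b14⊕b15 = 1⊕0⊕1⊕0⊕0⊕1⊕0⊕0 = 1
s8: b8⊕b9⊕b10⊕b11⊕b12⊕b13⊕b14⊕b15 = 0⊕1⊕1⊕0⊕0⊕1⊕0⊕0 = 1
Syndrome (s8...s1) = 1101 → position 13.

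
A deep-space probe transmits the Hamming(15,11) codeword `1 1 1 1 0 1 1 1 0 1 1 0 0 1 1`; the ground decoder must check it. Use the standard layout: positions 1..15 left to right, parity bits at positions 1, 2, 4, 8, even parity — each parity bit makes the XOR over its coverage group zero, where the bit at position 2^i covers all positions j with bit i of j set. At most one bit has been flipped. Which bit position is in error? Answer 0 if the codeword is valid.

s1: b1⊕b3⊕b5⊕b7⊕b9⊕b11⊕b13⊕b15 = 1⊕1⊕0⊕1⊕0⊕1⊕0⊕1 = 1
s2: b2⊕b3⊕b6⊕b7⊕b10⊕b11⊕b14⊕b15 = 1⊕1⊕1⊕1⊕1⊕1⊕1⊕1 = 0
s4: b4⊕b5⊕b6⊕b7⊕b12⊕b13⊕b14⊕b15 = 1⊕0⊕1⊕1⊕0⊕0⊕1⊕1 = 1
s8: b8⊕b9⊕b10⊕b11⊕b12⊕b13⊕b14⊕b15 = 1⊕0⊕1⊕1⊕0⊕0⊕1⊕1 = 1
Syndrome (s8...s1) = 1101 → position 13.

13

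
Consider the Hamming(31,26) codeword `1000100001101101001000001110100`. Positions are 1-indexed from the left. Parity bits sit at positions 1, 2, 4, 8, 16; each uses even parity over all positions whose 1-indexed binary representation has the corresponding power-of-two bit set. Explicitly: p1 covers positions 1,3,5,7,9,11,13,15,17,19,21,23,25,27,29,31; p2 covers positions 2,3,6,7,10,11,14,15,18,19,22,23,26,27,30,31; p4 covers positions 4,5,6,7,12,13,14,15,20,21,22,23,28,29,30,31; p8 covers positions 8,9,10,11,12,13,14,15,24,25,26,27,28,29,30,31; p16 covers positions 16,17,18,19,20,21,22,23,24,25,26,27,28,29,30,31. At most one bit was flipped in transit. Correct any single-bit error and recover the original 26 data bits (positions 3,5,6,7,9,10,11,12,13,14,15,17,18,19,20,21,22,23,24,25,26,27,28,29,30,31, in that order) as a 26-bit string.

01000110110001000001110100

s1: b1⊕b3⊕b5⊕b7⊕b9⊕b11⊕b13⊕b15⊕b17⊕b19⊕b21⊕b23⊕b25⊕b27⊕b29⊕b31 = 1⊕0⊕1⊕0⊕0⊕1⊕1⊕0⊕0⊕1⊕0⊕0⊕1⊕1⊕1⊕0 = 0
s2: b2⊕b3⊕b6⊕b7⊕b10⊕b11⊕b14⊕b15⊕b18⊕b19⊕b22⊕b23⊕b26⊕b27⊕b30⊕b31 = 0⊕0⊕0⊕0⊕1⊕1⊕1⊕0⊕0⊕1⊕0⊕0⊕1⊕1⊕0⊕0 = 0
s4: b4⊕b5⊕b6⊕b7⊕b12⊕b13⊕b14⊕b15⊕b20⊕b21⊕b22⊕b23⊕b28⊕b29⊕b30⊕b31 = 0⊕1⊕0⊕0⊕0⊕1⊕1⊕0⊕0⊕0⊕0⊕0⊕0⊕1⊕0⊕0 = 0
s8: b8⊕b9⊕b10⊕b11⊕b12⊕b13⊕b14⊕b15⊕b24⊕b25⊕b26⊕b27⊕b28⊕b29⊕b30⊕b31 = 0⊕0⊕1⊕1⊕0⊕1⊕1⊕0⊕0⊕1⊕1⊕1⊕0⊕1⊕0⊕0 = 0
s16: b16⊕b17⊕b18⊕b19⊕b20⊕b21⊕b22⊕b23⊕b24⊕b25⊕b26⊕b27⊕b28⊕b29⊕b30⊕b31 = 1⊕0⊕0⊕1⊕0⊕0⊕0⊕0⊕0⊕1⊕1⊕1⊕0⊕1⊕0⊕0 = 0
Syndrome (s16...s1) = 00000 → position 0 (no error).
No correction needed.
Data bits at positions 3,5,6,7,9,10,11,12,13,14,15,17,18,19,20,21,22,23,24,25,26,27,28,29,30,31: 01000110110001000001110100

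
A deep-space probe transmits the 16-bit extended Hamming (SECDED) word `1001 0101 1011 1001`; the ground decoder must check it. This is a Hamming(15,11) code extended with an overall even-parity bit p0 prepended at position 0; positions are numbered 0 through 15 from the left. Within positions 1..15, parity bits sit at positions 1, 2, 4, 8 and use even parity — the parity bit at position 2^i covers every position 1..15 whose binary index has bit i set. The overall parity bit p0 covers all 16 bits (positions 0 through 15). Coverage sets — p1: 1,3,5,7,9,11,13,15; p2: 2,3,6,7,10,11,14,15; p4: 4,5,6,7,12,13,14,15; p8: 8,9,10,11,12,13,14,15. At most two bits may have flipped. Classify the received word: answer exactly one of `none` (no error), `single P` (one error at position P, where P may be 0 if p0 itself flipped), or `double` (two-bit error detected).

s1: b1⊕b3⊕b5⊕b7⊕b9⊕b11⊕b13⊕b15 = 0⊕1⊕1⊕1⊕0⊕1⊕0⊕1 = 1
s2: b2⊕b3⊕b6⊕b7⊕b10⊕b11⊕b14⊕b15 = 0⊕1⊕0⊕1⊕1⊕1⊕0⊕1 = 1
s4: b4⊕b5⊕b6⊕b7⊕b12⊕b13⊕b14⊕b15 = 0⊕1⊕0⊕1⊕1⊕0⊕0⊕1 = 0
s8: b8⊕b9⊕b10⊕b11⊕b12⊕b13⊕b14⊕b15 = 1⊕0⊕1⊕1⊕1⊕0⊕0⊕1 = 1
Syndrome (s8...s1) = 1011 → position 11.
Overall parity (XOR of all 16 bits, including p0): 1⊕0⊕0⊕1⊕0⊕1⊕0⊕1⊕1⊕0⊕1⊕1⊕1⊕0⊕0⊕1 = 1
Overall=1, syndrome position=11 → single-bit error at position 11.

single 11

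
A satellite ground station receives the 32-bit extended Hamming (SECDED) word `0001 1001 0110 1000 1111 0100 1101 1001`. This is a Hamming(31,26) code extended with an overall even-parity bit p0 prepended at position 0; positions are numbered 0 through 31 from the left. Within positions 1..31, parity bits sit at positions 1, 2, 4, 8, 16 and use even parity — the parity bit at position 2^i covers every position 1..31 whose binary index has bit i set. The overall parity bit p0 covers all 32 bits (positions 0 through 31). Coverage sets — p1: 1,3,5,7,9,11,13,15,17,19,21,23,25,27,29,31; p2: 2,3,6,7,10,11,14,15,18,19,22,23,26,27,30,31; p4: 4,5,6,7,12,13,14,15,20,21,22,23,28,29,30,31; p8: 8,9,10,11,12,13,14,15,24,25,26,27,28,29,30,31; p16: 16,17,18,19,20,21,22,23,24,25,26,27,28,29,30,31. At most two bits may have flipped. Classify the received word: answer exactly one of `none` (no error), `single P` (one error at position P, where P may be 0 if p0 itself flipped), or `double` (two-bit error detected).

double

s1: b1⊕b3⊕b5⊕b7⊕b9⊕b11⊕b13⊕b15⊕b17⊕b19⊕b21⊕b23⊕b25⊕b27⊕b29⊕b31 = 0⊕1⊕0⊕1⊕1⊕0⊕0⊕0⊕1⊕1⊕1⊕0⊕1⊕1⊕0⊕1 = 1
s2: b2⊕b3⊕b6⊕b7⊕b10⊕b11⊕b14⊕b15⊕b18⊕b19⊕b22⊕b23⊕b26⊕b27⊕b30⊕b31 = 0⊕1⊕0⊕1⊕1⊕0⊕0⊕0⊕1⊕1⊕0⊕0⊕0⊕1⊕0⊕1 = 1
s4: b4⊕b5⊕b6⊕b7⊕b12⊕b13⊕b14⊕b15⊕b20⊕b21⊕b22⊕b23⊕b28⊕b29⊕b30⊕b31 = 1⊕0⊕0⊕1⊕1⊕0⊕0⊕0⊕0⊕1⊕0⊕0⊕1⊕0⊕0⊕1 = 0
s8: b8⊕b9⊕b10⊕b11⊕b12⊕b13⊕b14⊕b15⊕b24⊕b25⊕b26⊕b27⊕b28⊕b29⊕b30⊕b31 = 0⊕1⊕1⊕0⊕1⊕0⊕0⊕0⊕1⊕1⊕0⊕1⊕1⊕0⊕0⊕1 = 0
s16: b16⊕b17⊕b18⊕b19⊕b20⊕b21⊕b22⊕b23⊕b24⊕b25⊕b26⊕b27⊕b28⊕b29⊕b30⊕b31 = 1⊕1⊕1⊕1⊕0⊕1⊕0⊕0⊕1⊕1⊕0⊕1⊕1⊕0⊕0⊕1 = 0
Syndrome (s16...s1) = 00011 → position 3.
Overall parity (XOR of all 32 bits, including p0): 0⊕0⊕0⊕1⊕1⊕0⊕0⊕1⊕0⊕1⊕1⊕0⊕1⊕0⊕0⊕0⊕1⊕1⊕1⊕1⊕0⊕1⊕0⊕0⊕1⊕1⊕0⊕1⊕1⊕0⊕0⊕1 = 0
Overall=0, syndrome position=3 → double-bit error detected (uncorrectable).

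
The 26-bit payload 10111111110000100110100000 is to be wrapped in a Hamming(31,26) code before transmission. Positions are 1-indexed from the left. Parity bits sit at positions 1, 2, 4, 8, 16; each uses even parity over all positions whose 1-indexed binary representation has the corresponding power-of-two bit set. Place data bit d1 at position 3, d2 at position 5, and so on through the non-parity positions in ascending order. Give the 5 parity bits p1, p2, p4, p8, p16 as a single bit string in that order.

Place data bits at non-power-of-two positions: b3=1, b5=0, b6=1, b7=1, b9=1, b10=1, b11=1, b12=1, b13=1, b14=1, b15=0, b17=0, b18=0, b19=0, b20=1, b21=0, b22=0, b23=1, b24=1, b25=0, b26=1, b27=0, b28=0, b29=0, b30=0, b31=0.
p1 = XOR of data positions {3,5,7,9,11,13,15,17,19,21,23,25,27,29,31} = 1⊕0⊕1⊕1⊕1⊕1⊕0⊕0⊕0⊕0⊕1⊕0⊕0⊕0⊕0 = 0
p2 = XOR of data positions {3,6,7,10,11,14,15,18,19,22,23,26,27,30,31} = 1⊕1⊕1⊕1⊕1⊕1⊕0⊕0⊕0⊕0⊕1⊕1⊕0⊕0⊕0 = 0
p4 = XOR of data positions {5,6,7,12,13,14,15,20,21,22,23,28,29,30,31} = 0⊕1⊕1⊕1⊕1⊕1⊕0⊕1⊕0⊕0⊕1⊕0⊕0⊕0⊕0 = 1
p8 = XOR of data positions {9,10,11,12,13,14,15,24,25,26,27,28,29,30,31} = 1⊕1⊕1⊕1⊕1⊕1⊕0⊕1⊕0⊕1⊕0⊕0⊕0⊕0⊕0 = 0
p16 = XOR of data positions {17,18,19,20,21,22,23,24,25,26,27,28,29,30,31} = 0⊕0⊕0⊕1⊕0⊕0⊕1⊕1⊕0⊕1⊕0⊕0⊕0⊕0⊕0 = 0
Parity bits p1,p2,p4,p8,p16 = 00100

00100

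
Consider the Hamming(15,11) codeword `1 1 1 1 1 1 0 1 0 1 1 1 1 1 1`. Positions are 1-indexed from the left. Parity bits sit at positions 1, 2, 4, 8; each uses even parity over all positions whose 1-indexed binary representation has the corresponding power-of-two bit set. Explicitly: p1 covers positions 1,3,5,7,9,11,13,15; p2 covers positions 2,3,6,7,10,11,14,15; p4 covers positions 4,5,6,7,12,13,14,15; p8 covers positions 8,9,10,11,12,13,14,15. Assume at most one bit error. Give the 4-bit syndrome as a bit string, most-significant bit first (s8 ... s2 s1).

1110

s1: b1⊕b3⊕b5⊕b7⊕b9⊕b11⊕b13⊕b15 = 1⊕1⊕1⊕0⊕0⊕1⊕1⊕1 = 0
s2: b2⊕b3⊕b6⊕b7⊕b10⊕b11⊕b14⊕b15 = 1⊕1⊕1⊕0⊕1⊕1⊕1⊕1 = 1
s4: b4⊕b5⊕b6⊕b7⊕b12⊕b13⊕b14⊕b15 = 1⊕1⊕1⊕0⊕1⊕1⊕1⊕1 = 1
s8: b8⊕b9⊕b10⊕b11⊕b12⊕b13⊕b14⊕b15 = 1⊕0⊕1⊕1⊕1⊕1⊕1⊕1 = 1
Syndrome (s8...s1) = 1110 → position 14.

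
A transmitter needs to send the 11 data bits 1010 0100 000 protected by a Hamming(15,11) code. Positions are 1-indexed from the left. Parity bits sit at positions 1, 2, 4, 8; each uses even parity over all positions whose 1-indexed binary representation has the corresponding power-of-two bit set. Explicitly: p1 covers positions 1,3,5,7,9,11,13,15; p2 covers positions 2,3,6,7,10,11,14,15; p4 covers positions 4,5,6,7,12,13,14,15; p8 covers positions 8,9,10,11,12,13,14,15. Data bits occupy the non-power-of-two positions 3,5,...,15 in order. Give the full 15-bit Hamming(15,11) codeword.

Place data bits at non-power-of-two positions: b3=1, b5=0, b6=1, b7=0, b9=0, b10=1, b11=0, b12=0, b13=0, b14=0, b15=0.
p1 = XOR of data positions {3,5,7,9,11,13,15} = 1⊕0⊕0⊕0⊕0⊕0⊕0 = 1
p2 = XOR of data positions {3,6,7,10,11,14,15} = 1⊕1⊕0⊕1⊕0⊕0⊕0 = 1
p4 = XOR of data positions {5,6,7,12,13,14,15} = 0⊕1⊕0⊕0⊕0⊕0⊕0 = 1
p8 = XOR of data positions {9,10,11,12,13,14,15} = 0⊕1⊕0⊕0⊕0⊕0⊕0 = 1
Codeword b1..b15 = 111101010100000

111101010100000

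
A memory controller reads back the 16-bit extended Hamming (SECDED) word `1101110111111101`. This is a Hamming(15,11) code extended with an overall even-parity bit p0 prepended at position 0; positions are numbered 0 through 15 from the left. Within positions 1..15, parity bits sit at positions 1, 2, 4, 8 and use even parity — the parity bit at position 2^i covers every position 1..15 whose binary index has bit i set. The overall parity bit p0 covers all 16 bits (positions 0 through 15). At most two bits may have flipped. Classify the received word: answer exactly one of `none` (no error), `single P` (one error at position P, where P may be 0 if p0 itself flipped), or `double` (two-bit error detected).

single 10

s1: b1⊕b3⊕b5⊕b7⊕b9⊕b11⊕b13⊕b15 = 1⊕1⊕1⊕1⊕1⊕1⊕1⊕1 = 0
s2: b2⊕b3⊕b6⊕b7⊕b10⊕b11⊕b14⊕b15 = 0⊕1⊕0⊕1⊕1⊕1⊕0⊕1 = 1
s4: b4⊕b5⊕b6⊕b7⊕b12⊕b13⊕b14⊕b15 = 1⊕1⊕0⊕1⊕1⊕1⊕0⊕1 = 0
s8: b8⊕b9⊕b10⊕b11⊕b12⊕b13⊕b14⊕b15 = 1⊕1⊕1⊕1⊕1⊕1⊕0⊕1 = 1
Syndrome (s8...s1) = 1010 → position 10.
Overall parity (XOR of all 16 bits, including p0): 1⊕1⊕0⊕1⊕1⊕1⊕0⊕1⊕1⊕1⊕1⊕1⊕1⊕1⊕0⊕1 = 1
Overall=1, syndrome position=10 → single-bit error at position 10.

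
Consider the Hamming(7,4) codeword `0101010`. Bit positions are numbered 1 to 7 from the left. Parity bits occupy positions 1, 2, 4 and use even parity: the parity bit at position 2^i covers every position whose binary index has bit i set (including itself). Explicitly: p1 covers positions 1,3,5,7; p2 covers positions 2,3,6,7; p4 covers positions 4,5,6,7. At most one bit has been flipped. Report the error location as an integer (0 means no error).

s1: b1⊕b3⊕b5⊕b7 = 0⊕0⊕0⊕0 = 0
s2: b2⊕b3⊕b6⊕b7 = 1⊕0⊕1⊕0 = 0
s4: b4⊕b5⊕b6⊕b7 = 1⊕0⊕1⊕0 = 0
Syndrome (s4...s1) = 000 → position 0 (no error).

0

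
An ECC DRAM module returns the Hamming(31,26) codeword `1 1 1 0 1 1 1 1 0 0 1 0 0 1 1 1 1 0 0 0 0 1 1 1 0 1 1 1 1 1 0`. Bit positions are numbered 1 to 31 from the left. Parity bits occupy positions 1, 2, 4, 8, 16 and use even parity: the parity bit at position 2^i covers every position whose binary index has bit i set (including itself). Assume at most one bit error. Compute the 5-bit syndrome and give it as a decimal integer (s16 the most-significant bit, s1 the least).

s1: b1⊕b3⊕b5⊕b7⊕b9⊕b11⊕b13⊕b15⊕b17⊕b19⊕b21⊕b23⊕b25⊕b27⊕b29⊕b31 = 1⊕1⊕1⊕1⊕0⊕1⊕0⊕1⊕1⊕0⊕0⊕1⊕0⊕1⊕1⊕0 = 0
s2: b2⊕b3⊕b6⊕b7⊕b10⊕b11⊕b14⊕b15⊕b18⊕b19⊕b22⊕b23⊕b26⊕b27⊕b30⊕b31 = 1⊕1⊕1⊕1⊕0⊕1⊕1⊕1⊕0⊕0⊕1⊕1⊕1⊕1⊕1⊕0 = 0
s4: b4⊕b5⊕b6⊕b7⊕b12⊕b13⊕b14⊕b15⊕b20⊕b21⊕b22⊕b23⊕b28⊕b29⊕b30⊕b31 = 0⊕1⊕1⊕1⊕0⊕0⊕1⊕1⊕0⊕0⊕1⊕1⊕1⊕1⊕1⊕0 = 0
s8: b8⊕b9⊕b10⊕b11⊕b12⊕b13⊕b14⊕b15⊕b24⊕b25⊕b26⊕b27⊕b28⊕b29⊕b30⊕b31 = 1⊕0⊕0⊕1⊕0⊕0⊕1⊕1⊕1⊕0⊕1⊕1⊕1⊕1⊕1⊕0 = 0
s16: b16⊕b17⊕b18⊕b19⊕b20⊕b21⊕b22⊕b23⊕b24⊕b25⊕b26⊕b27⊕b28⊕b29⊕b30⊕b31 = 1⊕1⊕0⊕0⊕0⊕0⊕1⊕1⊕1⊕0⊕1⊕1⊕1⊕1⊕1⊕0 = 0
Syndrome (s16...s1) = 00000 → position 0 (no error).

0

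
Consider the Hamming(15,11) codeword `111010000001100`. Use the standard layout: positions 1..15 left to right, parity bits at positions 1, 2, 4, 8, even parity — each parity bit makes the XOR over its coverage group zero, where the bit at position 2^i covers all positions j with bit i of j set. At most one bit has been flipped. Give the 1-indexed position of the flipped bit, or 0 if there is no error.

4

s1: b1⊕b3⊕b5⊕b7⊕b9⊕b11⊕b13⊕b15 = 1⊕1⊕1⊕0⊕0⊕0⊕1⊕0 = 0
s2: b2⊕b3⊕b6⊕b7⊕b10⊕b11⊕b14⊕b15 = 1⊕1⊕0⊕0⊕0⊕0⊕0⊕0 = 0
s4: b4⊕b5⊕b6⊕b7⊕b12⊕b13⊕b14⊕b15 = 0⊕1⊕0⊕0⊕1⊕1⊕0⊕0 = 1
s8: b8⊕b9⊕b10⊕b11⊕b12⊕b13⊕b14⊕b15 = 0⊕0⊕0⊕0⊕1⊕1⊕0⊕0 = 0
Syndrome (s8...s1) = 0100 → position 4.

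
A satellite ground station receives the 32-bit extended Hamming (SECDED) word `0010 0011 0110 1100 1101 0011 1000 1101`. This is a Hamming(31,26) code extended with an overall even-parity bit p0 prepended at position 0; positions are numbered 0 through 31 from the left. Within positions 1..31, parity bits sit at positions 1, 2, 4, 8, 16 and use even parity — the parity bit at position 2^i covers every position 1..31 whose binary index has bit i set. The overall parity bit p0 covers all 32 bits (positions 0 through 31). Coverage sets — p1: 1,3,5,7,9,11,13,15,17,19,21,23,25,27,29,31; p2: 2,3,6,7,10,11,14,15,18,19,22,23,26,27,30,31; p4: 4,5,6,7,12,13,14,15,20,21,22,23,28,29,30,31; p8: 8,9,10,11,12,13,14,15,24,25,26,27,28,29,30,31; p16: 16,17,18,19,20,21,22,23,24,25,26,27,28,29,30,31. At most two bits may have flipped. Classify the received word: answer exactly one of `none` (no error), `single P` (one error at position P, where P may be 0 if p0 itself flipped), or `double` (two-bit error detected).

s1: b1⊕b3⊕b5⊕b7⊕b9⊕b11⊕b13⊕b15⊕b17⊕b19⊕b21⊕b23⊕b25⊕b27⊕b29⊕b31 = 0⊕0⊕0⊕1⊕1⊕0⊕1⊕0⊕1⊕1⊕0⊕1⊕0⊕0⊕1⊕1 = 0
s2: b2⊕b3⊕b6⊕b7⊕b10⊕b11⊕b14⊕b15⊕b18⊕b19⊕b22⊕b23⊕b26⊕b27⊕b30⊕b31 = 1⊕0⊕1⊕1⊕1⊕0⊕0⊕0⊕0⊕1⊕1⊕1⊕0⊕0⊕0⊕1 = 0
s4: b4⊕b5⊕b6⊕b7⊕b12⊕b13⊕b14⊕b15⊕b20⊕b21⊕b22⊕b23⊕b28⊕b29⊕b30⊕b31 = 0⊕0⊕1⊕1⊕1⊕1⊕0⊕0⊕0⊕0⊕1⊕1⊕1⊕1⊕0⊕1 = 1
s8: b8⊕b9⊕b10⊕b11⊕b12⊕b13⊕b14⊕b15⊕b24⊕b25⊕b26⊕b27⊕b28⊕b29⊕b30⊕b31 = 0⊕1⊕1⊕0⊕1⊕1⊕0⊕0⊕1⊕0⊕0⊕0⊕1⊕1⊕0⊕1 = 0
s16: b16⊕b17⊕b18⊕b19⊕b20⊕b21⊕b22⊕b23⊕b24⊕b25⊕b26⊕b27⊕b28⊕b29⊕b30⊕b31 = 1⊕1⊕0⊕1⊕0⊕0⊕1⊕1⊕1⊕0⊕0⊕0⊕1⊕1⊕0⊕1 = 1
Syndrome (s16...s1) = 10100 → position 20.
Overall parity (XOR of all 32 bits, including p0): 0⊕0⊕1⊕0⊕0⊕0⊕1⊕1⊕0⊕1⊕1⊕0⊕1⊕1⊕0⊕0⊕1⊕1⊕0⊕1⊕0⊕0⊕1⊕1⊕1⊕0⊕0⊕0⊕1⊕1⊕0⊕1 = 0
Overall=0, syndrome position=20 → double-bit error detected (uncorrectable).

double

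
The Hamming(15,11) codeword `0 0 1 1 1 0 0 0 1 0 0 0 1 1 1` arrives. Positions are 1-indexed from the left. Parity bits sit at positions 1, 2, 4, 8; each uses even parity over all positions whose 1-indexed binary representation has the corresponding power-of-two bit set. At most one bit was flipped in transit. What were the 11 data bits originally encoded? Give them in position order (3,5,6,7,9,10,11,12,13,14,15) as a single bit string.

s1: b1⊕b3⊕b5⊕b7⊕b9⊕b11⊕b13⊕b15 = 0⊕1⊕1⊕0⊕1⊕0⊕1⊕1 = 1
s2: b2⊕b3⊕b6⊕b7⊕b10⊕b11⊕b14⊕b15 = 0⊕1⊕0⊕0⊕0⊕0⊕1⊕1 = 1
s4: b4⊕b5⊕b6⊕b7⊕b12⊕b13⊕b14⊕b15 = 1⊕1⊕0⊕0⊕0⊕1⊕1⊕1 = 1
s8: b8⊕b9⊕b10⊕b11⊕b12⊕b13⊕b14⊕b15 = 0⊕1⊕0⊕0⊕0⊕1⊕1⊕1 = 0
Syndrome (s8...s1) = 0111 → position 7.
Flip bit 7: corrected codeword = 001110101000111
Data bits at positions 3,5,6,7,9,10,11,12,13,14,15: 11011000111

11011000111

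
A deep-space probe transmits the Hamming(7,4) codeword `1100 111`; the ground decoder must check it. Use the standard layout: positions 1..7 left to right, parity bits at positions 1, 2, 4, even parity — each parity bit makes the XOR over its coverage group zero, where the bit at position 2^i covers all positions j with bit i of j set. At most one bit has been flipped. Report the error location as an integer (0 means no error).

s1: b1⊕b3⊕b5⊕b7 = 1⊕0⊕1⊕1 = 1
s2: b2⊕b3⊕b6⊕b7 = 1⊕0⊕1⊕1 = 1
s4: b4⊕b5⊕b6⊕b7 = 0⊕1⊕1⊕1 = 1
Syndrome (s4...s1) = 111 → position 7.

7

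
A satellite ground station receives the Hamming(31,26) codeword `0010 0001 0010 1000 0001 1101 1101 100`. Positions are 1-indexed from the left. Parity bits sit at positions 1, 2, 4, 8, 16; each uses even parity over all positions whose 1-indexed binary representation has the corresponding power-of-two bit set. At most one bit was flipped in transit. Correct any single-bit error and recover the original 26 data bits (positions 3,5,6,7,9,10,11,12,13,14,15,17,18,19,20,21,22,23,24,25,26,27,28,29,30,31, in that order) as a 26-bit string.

s1: b1⊕b3⊕b5⊕b7⊕b9⊕b11⊕b13⊕b15⊕b17⊕b19⊕b21⊕b23⊕b25⊕b27⊕b29⊕b31 = 0⊕1⊕0⊕0⊕0⊕1⊕1⊕0⊕0⊕0⊕1⊕0⊕1⊕0⊕1⊕0 = 0
s2: b2⊕b3⊕b6⊕b7⊕b10⊕b11⊕b14⊕b15⊕b18⊕b19⊕b22⊕b23⊕b26⊕b27⊕b30⊕b31 = 0⊕1⊕0⊕0⊕0⊕1⊕0⊕0⊕0⊕0⊕1⊕0⊕1⊕0⊕0⊕0 = 0
s4: b4⊕b5⊕b6⊕b7⊕b12⊕b13⊕b14⊕b15⊕b20⊕b21⊕b22⊕b23⊕b28⊕b29⊕b30⊕b31 = 0⊕0⊕0⊕0⊕0⊕1⊕0⊕0⊕1⊕1⊕1⊕0⊕1⊕1⊕0⊕0 = 0
s8: b8⊕b9⊕b10⊕b11⊕b12⊕b13⊕b14⊕b15⊕b24⊕b25⊕b26⊕b27⊕b28⊕b29⊕b30⊕b31 = 1⊕0⊕0⊕1⊕0⊕1⊕0⊕0⊕1⊕1⊕1⊕0⊕1⊕1⊕0⊕0 = 0
s16: b16⊕b17⊕b18⊕b19⊕b20⊕b21⊕b22⊕b23⊕b24⊕b25⊕b26⊕b27⊕b28⊕b29⊕b30⊕b31 = 0⊕0⊕0⊕0⊕1⊕1⊕1⊕0⊕1⊕1⊕1⊕0⊕1⊕1⊕0⊕0 = 0
Syndrome (s16...s1) = 00000 → position 0 (no error).
No correction needed.
Data bits at positions 3,5,6,7,9,10,11,12,13,14,15,17,18,19,20,21,22,23,24,25,26,27,28,29,30,31: 10000010100000111011101100

10000010100000111011101100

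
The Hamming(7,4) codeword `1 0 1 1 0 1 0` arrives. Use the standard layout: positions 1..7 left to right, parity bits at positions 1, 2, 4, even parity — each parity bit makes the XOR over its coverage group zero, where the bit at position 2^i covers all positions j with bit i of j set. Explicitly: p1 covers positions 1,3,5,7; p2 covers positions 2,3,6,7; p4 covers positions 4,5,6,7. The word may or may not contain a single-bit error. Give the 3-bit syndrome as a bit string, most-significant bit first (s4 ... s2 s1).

s1: b1⊕b3⊕b5⊕b7 = 1⊕1⊕0⊕0 = 0
s2: b2⊕b3⊕b6⊕b7 = 0⊕1⊕1⊕0 = 0
s4: b4⊕b5⊕b6⊕b7 = 1⊕0⊕1⊕0 = 0
Syndrome (s4...s1) = 000 → position 0 (no error).

000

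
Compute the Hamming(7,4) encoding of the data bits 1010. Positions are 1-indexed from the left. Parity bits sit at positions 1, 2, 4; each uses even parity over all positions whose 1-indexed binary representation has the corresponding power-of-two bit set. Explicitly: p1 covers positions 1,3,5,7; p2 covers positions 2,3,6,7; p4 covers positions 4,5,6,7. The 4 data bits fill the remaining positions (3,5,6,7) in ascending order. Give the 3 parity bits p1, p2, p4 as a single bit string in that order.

101

Place data bits at non-power-of-two positions: b3=1, b5=0, b6=1, b7=0.
p1 = XOR of data positions {3,5,7} = 1⊕0⊕0 = 1
p2 = XOR of data positions {3,6,7} = 1⊕1⊕0 = 0
p4 = XOR of data positions {5,6,7} = 0⊕1⊕0 = 1
Parity bits p1,p2,p4 = 101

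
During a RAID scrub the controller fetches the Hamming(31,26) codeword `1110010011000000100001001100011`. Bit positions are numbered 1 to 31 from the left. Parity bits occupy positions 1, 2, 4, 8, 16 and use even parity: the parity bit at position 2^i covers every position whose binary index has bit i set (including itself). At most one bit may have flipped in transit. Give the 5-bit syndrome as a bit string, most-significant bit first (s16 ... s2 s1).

s1: b1⊕b3⊕b5⊕b7⊕b9⊕b11⊕b13⊕b15⊕b17⊕b19⊕b21⊕b23⊕b25⊕b27⊕b29⊕b31 = 1⊕1⊕0⊕0⊕1⊕0⊕0⊕0⊕1⊕0⊕0⊕0⊕1⊕0⊕0⊕1 = 0
s2: b2⊕b3⊕b6⊕b7⊕b10⊕b11⊕b14⊕b15⊕b18⊕b19⊕b22⊕b23⊕b26⊕b27⊕b30⊕b31 = 1⊕1⊕1⊕0⊕1⊕0⊕0⊕0⊕0⊕0⊕1⊕0⊕1⊕0⊕1⊕1 = 0
s4: b4⊕b5⊕b6⊕b7⊕b12⊕b13⊕b14⊕b15⊕b20⊕b21⊕b22⊕b23⊕b28⊕b29⊕b30⊕b31 = 0⊕0⊕1⊕0⊕0⊕0⊕0⊕0⊕0⊕0⊕1⊕0⊕0⊕0⊕1⊕1 = 0
s8: b8⊕b9⊕b10⊕b11⊕b12⊕b13⊕b14⊕b15⊕b24⊕b25⊕b26⊕b27⊕b28⊕b29⊕b30⊕b31 = 0⊕1⊕1⊕0⊕0⊕0⊕0⊕0⊕0⊕1⊕1⊕0⊕0⊕0⊕1⊕1 = 0
s16: b16⊕b17⊕b18⊕b19⊕b20⊕b21⊕b22⊕b23⊕b24⊕b25⊕b26⊕b27⊕b28⊕b29⊕b30⊕b31 = 0⊕1⊕0⊕0⊕0⊕0⊕1⊕0⊕0⊕1⊕1⊕0⊕0⊕0⊕1⊕1 = 0
Syndrome (s16...s1) = 00000 → position 0 (no error).

00000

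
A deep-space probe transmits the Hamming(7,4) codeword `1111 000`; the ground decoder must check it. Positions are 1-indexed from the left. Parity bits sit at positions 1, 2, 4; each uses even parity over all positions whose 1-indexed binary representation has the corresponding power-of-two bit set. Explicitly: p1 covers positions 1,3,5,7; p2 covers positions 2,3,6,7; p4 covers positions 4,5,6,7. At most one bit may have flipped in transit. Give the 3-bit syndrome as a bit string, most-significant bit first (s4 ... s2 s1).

s1: b1⊕b3⊕b5⊕b7 = 1⊕1⊕0⊕0 = 0
s2: b2⊕b3⊕b6⊕b7 = 1⊕1⊕0⊕0 = 0
s4: b4⊕b5⊕b6⊕b7 = 1⊕0⊕0⊕0 = 1
Syndrome (s4...s1) = 100 → position 4.

100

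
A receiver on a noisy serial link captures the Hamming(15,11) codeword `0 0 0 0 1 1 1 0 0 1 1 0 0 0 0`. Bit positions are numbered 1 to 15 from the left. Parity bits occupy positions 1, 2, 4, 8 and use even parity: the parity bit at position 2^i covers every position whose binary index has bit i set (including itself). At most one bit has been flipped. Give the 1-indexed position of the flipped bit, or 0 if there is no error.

5

s1: b1⊕b3⊕b5⊕b7⊕b9⊕b11⊕b13⊕b15 = 0⊕0⊕1⊕1⊕0⊕1⊕0⊕0 = 1
s2: b2⊕b3⊕b6⊕b7⊕b10⊕b11⊕b14⊕b15 = 0⊕0⊕1⊕1⊕1⊕1⊕0⊕0 = 0
s4: b4⊕b5⊕b6⊕b7⊕b12⊕b13⊕b14⊕b15 = 0⊕1⊕1⊕1⊕0⊕0⊕0⊕0 = 1
s8: b8⊕b9⊕b10⊕b11⊕b12⊕b13⊕b14⊕b15 = 0⊕0⊕1⊕1⊕0⊕0⊕0⊕0 = 0
Syndrome (s8...s1) = 0101 → position 5.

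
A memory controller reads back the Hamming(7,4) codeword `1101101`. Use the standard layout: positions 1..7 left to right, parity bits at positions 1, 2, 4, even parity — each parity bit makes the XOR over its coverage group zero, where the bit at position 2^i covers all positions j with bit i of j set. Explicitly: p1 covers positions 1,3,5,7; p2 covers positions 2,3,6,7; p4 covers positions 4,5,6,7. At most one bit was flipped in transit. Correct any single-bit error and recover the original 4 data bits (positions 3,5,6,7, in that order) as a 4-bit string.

s1: b1⊕b3⊕b5⊕b7 = 1⊕0⊕1⊕1 = 1
s2: b2⊕b3⊕b6⊕b7 = 1⊕0⊕0⊕1 = 0
s4: b4⊕b5⊕b6⊕b7 = 1⊕1⊕0⊕1 = 1
Syndrome (s4...s1) = 101 → position 5.
Flip bit 5: corrected codeword = 1101001
Data bits at positions 3,5,6,7: 0001

0001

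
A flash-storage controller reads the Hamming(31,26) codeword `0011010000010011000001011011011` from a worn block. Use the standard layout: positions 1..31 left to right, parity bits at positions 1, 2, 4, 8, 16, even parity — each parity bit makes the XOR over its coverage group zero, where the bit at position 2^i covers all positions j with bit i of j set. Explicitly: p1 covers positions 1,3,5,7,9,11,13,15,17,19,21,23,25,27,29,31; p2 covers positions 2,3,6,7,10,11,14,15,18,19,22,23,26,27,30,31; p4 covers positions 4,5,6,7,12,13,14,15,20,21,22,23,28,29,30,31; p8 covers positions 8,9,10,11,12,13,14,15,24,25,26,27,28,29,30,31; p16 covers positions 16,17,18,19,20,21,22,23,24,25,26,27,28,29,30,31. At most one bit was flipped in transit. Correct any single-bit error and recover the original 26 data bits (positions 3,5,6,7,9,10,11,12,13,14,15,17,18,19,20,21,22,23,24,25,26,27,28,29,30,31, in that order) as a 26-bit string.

s1: b1⊕b3⊕b5⊕b7⊕b9⊕b11⊕b13⊕b15⊕b17⊕b19⊕b21⊕b23⊕b25⊕b27⊕b29⊕b31 = 0⊕1⊕0⊕0⊕0⊕0⊕0⊕1⊕0⊕0⊕0⊕0⊕1⊕1⊕0⊕1 = 1
s2: b2⊕b3⊕b6⊕b7⊕b10⊕b11⊕b14⊕b15⊕b18⊕b19⊕b22⊕b23⊕b26⊕b27⊕b30⊕b31 = 0⊕1⊕1⊕0⊕0⊕0⊕0⊕1⊕0⊕0⊕1⊕0⊕0⊕1⊕1⊕1 = 1
s4: b4⊕b5⊕b6⊕b7⊕b12⊕b13⊕b14⊕b15⊕b20⊕b21⊕b22⊕b23⊕b28⊕b29⊕b30⊕b31 = 1⊕0⊕1⊕0⊕1⊕0⊕0⊕1⊕0⊕0⊕1⊕0⊕1⊕0⊕1⊕1 = 0
s8: b8⊕b9⊕b10⊕b11⊕b12⊕b13⊕b14⊕b15⊕b24⊕b25⊕b26⊕b27⊕b28⊕b29⊕b30⊕b31 = 0⊕0⊕0⊕0⊕1⊕0⊕0⊕1⊕1⊕1⊕0⊕1⊕1⊕0⊕1⊕1 = 0
s16: b16⊕b17⊕b18⊕b19⊕b20⊕b21⊕b22⊕b23⊕b24⊕b25⊕b26⊕b27⊕b28⊕b29⊕b30⊕b31 = 1⊕0⊕0⊕0⊕0⊕0⊕1⊕0⊕1⊕1⊕0⊕1⊕1⊕0⊕1⊕1 = 0
Syndrome (s16...s1) = 00011 → position 3.
Flip bit 3: corrected codeword = 0001010000010011000001011011011
Data bits at positions 3,5,6,7,9,10,11,12,13,14,15,17,18,19,20,21,22,23,24,25,26,27,28,29,30,31: 00100001001000001011011011

00100001001000001011011011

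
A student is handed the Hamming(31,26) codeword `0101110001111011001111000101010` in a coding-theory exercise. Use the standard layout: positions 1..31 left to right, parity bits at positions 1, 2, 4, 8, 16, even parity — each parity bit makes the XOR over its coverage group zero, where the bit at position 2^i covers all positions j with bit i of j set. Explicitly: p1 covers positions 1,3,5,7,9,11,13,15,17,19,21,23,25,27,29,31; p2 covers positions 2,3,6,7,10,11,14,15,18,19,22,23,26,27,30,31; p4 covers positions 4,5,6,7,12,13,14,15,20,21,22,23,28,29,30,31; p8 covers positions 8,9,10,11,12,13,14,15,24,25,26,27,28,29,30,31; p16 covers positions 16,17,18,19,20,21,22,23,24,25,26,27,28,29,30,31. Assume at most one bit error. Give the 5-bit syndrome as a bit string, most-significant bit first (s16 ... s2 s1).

s1: b1⊕b3⊕b5⊕b7⊕b9⊕b11⊕b13⊕b15⊕b17⊕b19⊕b21⊕b23⊕b25⊕b27⊕b29⊕b31 = 0⊕0⊕1⊕0⊕0⊕1⊕1⊕1⊕0⊕1⊕1⊕0⊕0⊕0⊕0⊕0 = 0
s2: b2⊕b3⊕b6⊕b7⊕b10⊕b11⊕b14⊕b15⊕b18⊕b19⊕b22⊕b23⊕b26⊕b27⊕b30⊕b31 = 1⊕0⊕1⊕0⊕1⊕1⊕0⊕1⊕0⊕1⊕1⊕0⊕1⊕0⊕1⊕0 = 1
s4: b4⊕b5⊕b6⊕b7⊕b12⊕b13⊕b14⊕b15⊕b20⊕b21⊕b22⊕b23⊕b28⊕b29⊕b30⊕b31 = 1⊕1⊕1⊕0⊕1⊕1⊕0⊕1⊕1⊕1⊕1⊕0⊕1⊕0⊕1⊕0 = 1
s8: b8⊕b9⊕b10⊕b11⊕b12⊕b13⊕b14⊕b15⊕b24⊕b25⊕b26⊕b27⊕b28⊕b29⊕b30⊕b31 = 0⊕0⊕1⊕1⊕1⊕1⊕0⊕1⊕0⊕0⊕1⊕0⊕1⊕0⊕1⊕0 = 0
s16: b16⊕b17⊕b18⊕b19⊕b20⊕b21⊕b22⊕b23⊕b24⊕b25⊕b26⊕b27⊕b28⊕b29⊕b30⊕b31 = 1⊕0⊕0⊕1⊕1⊕1⊕1⊕0⊕0⊕0⊕1⊕0⊕1⊕0⊕1⊕0 = 0
Syndrome (s16...s1) = 00110 → position 6.

00110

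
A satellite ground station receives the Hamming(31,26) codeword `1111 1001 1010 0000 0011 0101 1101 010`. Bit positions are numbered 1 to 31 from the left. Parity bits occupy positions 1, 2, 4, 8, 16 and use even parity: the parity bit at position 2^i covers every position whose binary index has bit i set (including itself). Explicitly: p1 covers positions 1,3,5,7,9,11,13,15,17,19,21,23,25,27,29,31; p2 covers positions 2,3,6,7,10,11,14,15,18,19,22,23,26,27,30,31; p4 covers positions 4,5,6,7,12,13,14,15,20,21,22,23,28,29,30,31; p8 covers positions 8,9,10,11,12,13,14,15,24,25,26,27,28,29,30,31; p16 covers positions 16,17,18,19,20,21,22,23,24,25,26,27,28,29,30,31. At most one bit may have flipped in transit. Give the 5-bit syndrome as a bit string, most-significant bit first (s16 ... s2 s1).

s1: b1⊕b3⊕b5⊕b7⊕b9⊕b11⊕b13⊕b15⊕b17⊕b19⊕b21⊕b23⊕b25⊕b27⊕b29⊕b31 = 1⊕1⊕1⊕0⊕1⊕1⊕0⊕0⊕0⊕1⊕0⊕0⊕1⊕0⊕0⊕0 = 1
s2: b2⊕b3⊕b6⊕b7⊕b10⊕b11⊕b14⊕b15⊕b18⊕b19⊕b22⊕b23⊕b26⊕b27⊕b30⊕b31 = 1⊕1⊕0⊕0⊕0⊕1⊕0⊕0⊕0⊕1⊕1⊕0⊕1⊕0⊕1⊕0 = 1
s4: b4⊕b5⊕b6⊕b7⊕b12⊕b13⊕b14⊕b15⊕b20⊕b21⊕b22⊕b23⊕b28⊕b29⊕b30⊕b31 = 1⊕1⊕0⊕0⊕0⊕0⊕0⊕0⊕1⊕0⊕1⊕0⊕1⊕0⊕1⊕0 = 0
s8: b8⊕b9⊕b10⊕b11⊕b12⊕b13⊕b14⊕b15⊕b24⊕b25⊕b26⊕b27⊕b28⊕b29⊕b30⊕b31 = 1⊕1⊕0⊕1⊕0⊕0⊕0⊕0⊕1⊕1⊕1⊕0⊕1⊕0⊕1⊕0 = 0
s16: b16⊕b17⊕b18⊕b19⊕b20⊕b21⊕b22⊕b23⊕b24⊕b25⊕b26⊕b27⊕b28⊕b29⊕b30⊕b31 = 0⊕0⊕0⊕1⊕1⊕0⊕1⊕0⊕1⊕1⊕1⊕0⊕1⊕0⊕1⊕0 = 0
Syndrome (s16...s1) = 00011 → position 3.

00011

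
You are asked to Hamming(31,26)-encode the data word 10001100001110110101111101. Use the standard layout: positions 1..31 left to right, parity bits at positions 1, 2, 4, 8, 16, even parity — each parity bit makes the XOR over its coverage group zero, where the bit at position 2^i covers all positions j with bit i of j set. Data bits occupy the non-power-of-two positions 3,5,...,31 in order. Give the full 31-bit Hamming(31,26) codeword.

0011000111000011110110101111101

Place data bits at non-power-of-two positions: b3=1, b5=0, b6=0, b7=0, b9=1, b10=1, b11=0, b12=0, b13=0, b14=0, b15=1, b17=1, b18=1, b19=0, b20=1, b21=1, b22=0, b23=1, b24=0, b25=1, b26=1, b27=1, b28=1, b29=1, b30=0, b31=1.
p1 = XOR of data positions {3,5,7,9,11,13,15,17,19,21,23,25,27,29,31} = 1⊕0⊕0⊕1⊕0⊕0⊕1⊕1⊕0⊕1⊕1⊕1⊕1⊕1⊕1 = 0
p2 = XOR of data positions {3,6,7,10,11,14,15,18,19,22,23,26,27,30,31} = 1⊕0⊕0⊕1⊕0⊕0⊕1⊕1⊕0⊕0⊕1⊕1⊕1⊕0⊕1 = 0
p4 = XOR of data positions {5,6,7,12,13,14,15,20,21,22,23,28,29,30,31} = 0⊕0⊕0⊕0⊕0⊕0⊕1⊕1⊕1⊕0⊕1⊕1⊕1⊕0⊕1 = 1
p8 = XOR of data positions {9,10,11,12,13,14,15,24,25,26,27,28,29,30,31} = 1⊕1⊕0⊕0⊕0⊕0⊕1⊕0⊕1⊕1⊕1⊕1⊕1⊕0⊕1 = 1
p16 = XOR of data positions {17,18,19,20,21,22,23,24,25,26,27,28,29,30,31} = 1⊕1⊕0⊕1⊕1⊕0⊕1⊕0⊕1⊕1⊕1⊕1⊕1⊕0⊕1 = 1
Codeword b1..b31 = 0011000111000011110110101111101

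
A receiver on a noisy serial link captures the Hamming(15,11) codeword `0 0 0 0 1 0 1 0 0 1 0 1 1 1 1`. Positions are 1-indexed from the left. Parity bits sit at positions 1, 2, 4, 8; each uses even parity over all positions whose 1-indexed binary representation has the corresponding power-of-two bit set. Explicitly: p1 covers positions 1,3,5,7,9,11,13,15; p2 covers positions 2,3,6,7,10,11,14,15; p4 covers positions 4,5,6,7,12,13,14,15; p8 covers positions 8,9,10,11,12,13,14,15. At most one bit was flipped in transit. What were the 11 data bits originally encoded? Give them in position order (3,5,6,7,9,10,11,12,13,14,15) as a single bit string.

01010101111

s1: b1⊕b3⊕b5⊕b7⊕b9⊕b11⊕b13⊕b15 = 0⊕0⊕1⊕1⊕0⊕0⊕1⊕1 = 0
s2: b2⊕b3⊕b6⊕b7⊕b10⊕b11⊕b14⊕b15 = 0⊕0⊕0⊕1⊕1⊕0⊕1⊕1 = 0
s4: b4⊕b5⊕b6⊕b7⊕b12⊕b13⊕b14⊕b15 = 0⊕1⊕0⊕1⊕1⊕1⊕1⊕1 = 0
s8: b8⊕b9⊕b10⊕b11⊕b12⊕b13⊕b14⊕b15 = 0⊕0⊕1⊕0⊕1⊕1⊕1⊕1 = 1
Syndrome (s8...s1) = 1000 → position 8.
Flip bit 8: corrected codeword = 000010110101111
Data bits at positions 3,5,6,7,9,10,11,12,13,14,15: 01010101111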